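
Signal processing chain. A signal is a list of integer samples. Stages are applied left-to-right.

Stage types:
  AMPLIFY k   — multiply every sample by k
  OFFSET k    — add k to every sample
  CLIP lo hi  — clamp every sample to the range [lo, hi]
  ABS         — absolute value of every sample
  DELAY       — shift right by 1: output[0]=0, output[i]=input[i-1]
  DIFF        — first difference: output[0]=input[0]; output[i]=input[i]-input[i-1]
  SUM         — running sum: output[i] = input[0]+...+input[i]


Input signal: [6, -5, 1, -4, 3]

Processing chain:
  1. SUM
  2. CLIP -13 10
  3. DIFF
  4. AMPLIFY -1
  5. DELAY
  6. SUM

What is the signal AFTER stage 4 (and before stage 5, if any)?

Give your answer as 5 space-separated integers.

Answer: -6 5 -1 4 -3

Derivation:
Input: [6, -5, 1, -4, 3]
Stage 1 (SUM): sum[0..0]=6, sum[0..1]=1, sum[0..2]=2, sum[0..3]=-2, sum[0..4]=1 -> [6, 1, 2, -2, 1]
Stage 2 (CLIP -13 10): clip(6,-13,10)=6, clip(1,-13,10)=1, clip(2,-13,10)=2, clip(-2,-13,10)=-2, clip(1,-13,10)=1 -> [6, 1, 2, -2, 1]
Stage 3 (DIFF): s[0]=6, 1-6=-5, 2-1=1, -2-2=-4, 1--2=3 -> [6, -5, 1, -4, 3]
Stage 4 (AMPLIFY -1): 6*-1=-6, -5*-1=5, 1*-1=-1, -4*-1=4, 3*-1=-3 -> [-6, 5, -1, 4, -3]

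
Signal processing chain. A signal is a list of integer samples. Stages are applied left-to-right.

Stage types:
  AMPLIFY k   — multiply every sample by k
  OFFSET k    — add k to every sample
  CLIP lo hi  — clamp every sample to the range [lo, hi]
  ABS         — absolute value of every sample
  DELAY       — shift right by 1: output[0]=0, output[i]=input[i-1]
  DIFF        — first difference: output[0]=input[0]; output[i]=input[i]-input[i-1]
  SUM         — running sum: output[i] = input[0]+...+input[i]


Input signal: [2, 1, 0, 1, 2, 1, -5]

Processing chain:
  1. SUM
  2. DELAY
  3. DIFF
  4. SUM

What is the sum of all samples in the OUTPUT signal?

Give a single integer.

Answer: 25

Derivation:
Input: [2, 1, 0, 1, 2, 1, -5]
Stage 1 (SUM): sum[0..0]=2, sum[0..1]=3, sum[0..2]=3, sum[0..3]=4, sum[0..4]=6, sum[0..5]=7, sum[0..6]=2 -> [2, 3, 3, 4, 6, 7, 2]
Stage 2 (DELAY): [0, 2, 3, 3, 4, 6, 7] = [0, 2, 3, 3, 4, 6, 7] -> [0, 2, 3, 3, 4, 6, 7]
Stage 3 (DIFF): s[0]=0, 2-0=2, 3-2=1, 3-3=0, 4-3=1, 6-4=2, 7-6=1 -> [0, 2, 1, 0, 1, 2, 1]
Stage 4 (SUM): sum[0..0]=0, sum[0..1]=2, sum[0..2]=3, sum[0..3]=3, sum[0..4]=4, sum[0..5]=6, sum[0..6]=7 -> [0, 2, 3, 3, 4, 6, 7]
Output sum: 25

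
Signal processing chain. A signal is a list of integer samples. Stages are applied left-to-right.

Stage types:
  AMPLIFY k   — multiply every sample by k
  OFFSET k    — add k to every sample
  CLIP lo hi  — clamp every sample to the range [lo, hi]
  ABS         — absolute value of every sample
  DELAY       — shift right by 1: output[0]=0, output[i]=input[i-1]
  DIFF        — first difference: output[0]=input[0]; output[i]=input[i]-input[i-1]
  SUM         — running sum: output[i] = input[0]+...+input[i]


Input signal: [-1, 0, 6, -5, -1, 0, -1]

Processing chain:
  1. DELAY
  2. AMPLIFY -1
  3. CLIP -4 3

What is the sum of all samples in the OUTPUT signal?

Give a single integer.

Input: [-1, 0, 6, -5, -1, 0, -1]
Stage 1 (DELAY): [0, -1, 0, 6, -5, -1, 0] = [0, -1, 0, 6, -5, -1, 0] -> [0, -1, 0, 6, -5, -1, 0]
Stage 2 (AMPLIFY -1): 0*-1=0, -1*-1=1, 0*-1=0, 6*-1=-6, -5*-1=5, -1*-1=1, 0*-1=0 -> [0, 1, 0, -6, 5, 1, 0]
Stage 3 (CLIP -4 3): clip(0,-4,3)=0, clip(1,-4,3)=1, clip(0,-4,3)=0, clip(-6,-4,3)=-4, clip(5,-4,3)=3, clip(1,-4,3)=1, clip(0,-4,3)=0 -> [0, 1, 0, -4, 3, 1, 0]
Output sum: 1

Answer: 1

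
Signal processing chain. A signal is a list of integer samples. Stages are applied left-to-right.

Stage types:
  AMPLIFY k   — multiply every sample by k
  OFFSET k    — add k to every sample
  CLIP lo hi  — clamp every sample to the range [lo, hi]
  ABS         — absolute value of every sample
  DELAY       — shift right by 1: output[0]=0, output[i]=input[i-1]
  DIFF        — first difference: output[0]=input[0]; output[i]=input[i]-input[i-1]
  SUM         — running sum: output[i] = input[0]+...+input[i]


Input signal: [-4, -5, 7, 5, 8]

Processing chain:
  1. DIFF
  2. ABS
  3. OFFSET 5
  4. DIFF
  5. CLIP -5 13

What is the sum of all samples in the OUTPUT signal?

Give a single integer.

Input: [-4, -5, 7, 5, 8]
Stage 1 (DIFF): s[0]=-4, -5--4=-1, 7--5=12, 5-7=-2, 8-5=3 -> [-4, -1, 12, -2, 3]
Stage 2 (ABS): |-4|=4, |-1|=1, |12|=12, |-2|=2, |3|=3 -> [4, 1, 12, 2, 3]
Stage 3 (OFFSET 5): 4+5=9, 1+5=6, 12+5=17, 2+5=7, 3+5=8 -> [9, 6, 17, 7, 8]
Stage 4 (DIFF): s[0]=9, 6-9=-3, 17-6=11, 7-17=-10, 8-7=1 -> [9, -3, 11, -10, 1]
Stage 5 (CLIP -5 13): clip(9,-5,13)=9, clip(-3,-5,13)=-3, clip(11,-5,13)=11, clip(-10,-5,13)=-5, clip(1,-5,13)=1 -> [9, -3, 11, -5, 1]
Output sum: 13

Answer: 13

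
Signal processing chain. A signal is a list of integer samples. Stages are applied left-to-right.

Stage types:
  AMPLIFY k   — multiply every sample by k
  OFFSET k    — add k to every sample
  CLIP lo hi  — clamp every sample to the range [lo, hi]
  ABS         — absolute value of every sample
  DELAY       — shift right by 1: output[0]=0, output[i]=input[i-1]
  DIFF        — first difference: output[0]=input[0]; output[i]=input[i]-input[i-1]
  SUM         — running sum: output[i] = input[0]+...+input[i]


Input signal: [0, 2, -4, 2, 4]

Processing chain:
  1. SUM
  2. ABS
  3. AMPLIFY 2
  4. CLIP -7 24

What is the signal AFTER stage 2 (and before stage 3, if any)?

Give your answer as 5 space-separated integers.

Input: [0, 2, -4, 2, 4]
Stage 1 (SUM): sum[0..0]=0, sum[0..1]=2, sum[0..2]=-2, sum[0..3]=0, sum[0..4]=4 -> [0, 2, -2, 0, 4]
Stage 2 (ABS): |0|=0, |2|=2, |-2|=2, |0|=0, |4|=4 -> [0, 2, 2, 0, 4]

Answer: 0 2 2 0 4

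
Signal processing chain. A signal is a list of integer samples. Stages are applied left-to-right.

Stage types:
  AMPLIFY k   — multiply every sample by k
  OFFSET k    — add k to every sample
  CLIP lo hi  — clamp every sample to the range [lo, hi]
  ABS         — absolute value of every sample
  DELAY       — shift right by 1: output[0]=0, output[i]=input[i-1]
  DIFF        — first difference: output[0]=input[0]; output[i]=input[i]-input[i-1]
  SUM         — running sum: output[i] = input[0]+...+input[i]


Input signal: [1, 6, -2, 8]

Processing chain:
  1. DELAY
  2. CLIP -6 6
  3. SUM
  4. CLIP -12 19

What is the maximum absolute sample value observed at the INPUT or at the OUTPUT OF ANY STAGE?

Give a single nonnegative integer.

Answer: 8

Derivation:
Input: [1, 6, -2, 8] (max |s|=8)
Stage 1 (DELAY): [0, 1, 6, -2] = [0, 1, 6, -2] -> [0, 1, 6, -2] (max |s|=6)
Stage 2 (CLIP -6 6): clip(0,-6,6)=0, clip(1,-6,6)=1, clip(6,-6,6)=6, clip(-2,-6,6)=-2 -> [0, 1, 6, -2] (max |s|=6)
Stage 3 (SUM): sum[0..0]=0, sum[0..1]=1, sum[0..2]=7, sum[0..3]=5 -> [0, 1, 7, 5] (max |s|=7)
Stage 4 (CLIP -12 19): clip(0,-12,19)=0, clip(1,-12,19)=1, clip(7,-12,19)=7, clip(5,-12,19)=5 -> [0, 1, 7, 5] (max |s|=7)
Overall max amplitude: 8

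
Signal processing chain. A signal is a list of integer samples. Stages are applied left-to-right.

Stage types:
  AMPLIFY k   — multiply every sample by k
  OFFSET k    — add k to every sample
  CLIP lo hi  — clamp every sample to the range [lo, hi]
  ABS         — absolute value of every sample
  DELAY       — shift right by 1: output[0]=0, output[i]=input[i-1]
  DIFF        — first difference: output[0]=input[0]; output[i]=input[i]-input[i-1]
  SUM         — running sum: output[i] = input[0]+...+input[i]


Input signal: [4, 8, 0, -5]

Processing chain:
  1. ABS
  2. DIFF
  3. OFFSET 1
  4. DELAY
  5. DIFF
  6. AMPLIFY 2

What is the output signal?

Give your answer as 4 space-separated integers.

Input: [4, 8, 0, -5]
Stage 1 (ABS): |4|=4, |8|=8, |0|=0, |-5|=5 -> [4, 8, 0, 5]
Stage 2 (DIFF): s[0]=4, 8-4=4, 0-8=-8, 5-0=5 -> [4, 4, -8, 5]
Stage 3 (OFFSET 1): 4+1=5, 4+1=5, -8+1=-7, 5+1=6 -> [5, 5, -7, 6]
Stage 4 (DELAY): [0, 5, 5, -7] = [0, 5, 5, -7] -> [0, 5, 5, -7]
Stage 5 (DIFF): s[0]=0, 5-0=5, 5-5=0, -7-5=-12 -> [0, 5, 0, -12]
Stage 6 (AMPLIFY 2): 0*2=0, 5*2=10, 0*2=0, -12*2=-24 -> [0, 10, 0, -24]

Answer: 0 10 0 -24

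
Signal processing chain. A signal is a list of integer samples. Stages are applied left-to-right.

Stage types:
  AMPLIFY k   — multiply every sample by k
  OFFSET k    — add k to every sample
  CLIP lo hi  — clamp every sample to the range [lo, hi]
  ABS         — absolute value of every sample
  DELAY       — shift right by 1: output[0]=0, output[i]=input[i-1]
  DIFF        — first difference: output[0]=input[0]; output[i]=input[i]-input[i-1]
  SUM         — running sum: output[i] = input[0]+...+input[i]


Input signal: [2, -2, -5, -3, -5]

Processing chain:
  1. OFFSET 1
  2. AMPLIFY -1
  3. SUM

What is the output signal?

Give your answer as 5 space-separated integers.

Answer: -3 -2 2 4 8

Derivation:
Input: [2, -2, -5, -3, -5]
Stage 1 (OFFSET 1): 2+1=3, -2+1=-1, -5+1=-4, -3+1=-2, -5+1=-4 -> [3, -1, -4, -2, -4]
Stage 2 (AMPLIFY -1): 3*-1=-3, -1*-1=1, -4*-1=4, -2*-1=2, -4*-1=4 -> [-3, 1, 4, 2, 4]
Stage 3 (SUM): sum[0..0]=-3, sum[0..1]=-2, sum[0..2]=2, sum[0..3]=4, sum[0..4]=8 -> [-3, -2, 2, 4, 8]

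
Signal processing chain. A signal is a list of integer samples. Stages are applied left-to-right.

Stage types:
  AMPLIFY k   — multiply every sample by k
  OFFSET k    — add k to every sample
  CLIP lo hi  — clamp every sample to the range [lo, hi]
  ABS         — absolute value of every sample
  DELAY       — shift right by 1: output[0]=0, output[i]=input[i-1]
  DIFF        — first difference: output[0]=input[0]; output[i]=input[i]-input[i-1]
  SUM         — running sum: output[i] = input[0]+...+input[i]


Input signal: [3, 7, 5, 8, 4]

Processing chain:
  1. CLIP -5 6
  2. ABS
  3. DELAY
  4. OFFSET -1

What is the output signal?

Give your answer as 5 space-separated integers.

Answer: -1 2 5 4 5

Derivation:
Input: [3, 7, 5, 8, 4]
Stage 1 (CLIP -5 6): clip(3,-5,6)=3, clip(7,-5,6)=6, clip(5,-5,6)=5, clip(8,-5,6)=6, clip(4,-5,6)=4 -> [3, 6, 5, 6, 4]
Stage 2 (ABS): |3|=3, |6|=6, |5|=5, |6|=6, |4|=4 -> [3, 6, 5, 6, 4]
Stage 3 (DELAY): [0, 3, 6, 5, 6] = [0, 3, 6, 5, 6] -> [0, 3, 6, 5, 6]
Stage 4 (OFFSET -1): 0+-1=-1, 3+-1=2, 6+-1=5, 5+-1=4, 6+-1=5 -> [-1, 2, 5, 4, 5]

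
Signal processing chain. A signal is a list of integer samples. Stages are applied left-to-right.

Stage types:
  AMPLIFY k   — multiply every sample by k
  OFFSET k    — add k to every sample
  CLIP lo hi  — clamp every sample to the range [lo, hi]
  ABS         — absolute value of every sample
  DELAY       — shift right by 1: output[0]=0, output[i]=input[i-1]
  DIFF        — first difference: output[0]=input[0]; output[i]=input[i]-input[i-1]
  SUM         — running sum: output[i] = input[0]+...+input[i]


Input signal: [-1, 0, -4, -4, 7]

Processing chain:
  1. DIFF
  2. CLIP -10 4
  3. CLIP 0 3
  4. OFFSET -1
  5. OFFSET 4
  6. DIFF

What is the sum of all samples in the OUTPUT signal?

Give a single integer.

Answer: 6

Derivation:
Input: [-1, 0, -4, -4, 7]
Stage 1 (DIFF): s[0]=-1, 0--1=1, -4-0=-4, -4--4=0, 7--4=11 -> [-1, 1, -4, 0, 11]
Stage 2 (CLIP -10 4): clip(-1,-10,4)=-1, clip(1,-10,4)=1, clip(-4,-10,4)=-4, clip(0,-10,4)=0, clip(11,-10,4)=4 -> [-1, 1, -4, 0, 4]
Stage 3 (CLIP 0 3): clip(-1,0,3)=0, clip(1,0,3)=1, clip(-4,0,3)=0, clip(0,0,3)=0, clip(4,0,3)=3 -> [0, 1, 0, 0, 3]
Stage 4 (OFFSET -1): 0+-1=-1, 1+-1=0, 0+-1=-1, 0+-1=-1, 3+-1=2 -> [-1, 0, -1, -1, 2]
Stage 5 (OFFSET 4): -1+4=3, 0+4=4, -1+4=3, -1+4=3, 2+4=6 -> [3, 4, 3, 3, 6]
Stage 6 (DIFF): s[0]=3, 4-3=1, 3-4=-1, 3-3=0, 6-3=3 -> [3, 1, -1, 0, 3]
Output sum: 6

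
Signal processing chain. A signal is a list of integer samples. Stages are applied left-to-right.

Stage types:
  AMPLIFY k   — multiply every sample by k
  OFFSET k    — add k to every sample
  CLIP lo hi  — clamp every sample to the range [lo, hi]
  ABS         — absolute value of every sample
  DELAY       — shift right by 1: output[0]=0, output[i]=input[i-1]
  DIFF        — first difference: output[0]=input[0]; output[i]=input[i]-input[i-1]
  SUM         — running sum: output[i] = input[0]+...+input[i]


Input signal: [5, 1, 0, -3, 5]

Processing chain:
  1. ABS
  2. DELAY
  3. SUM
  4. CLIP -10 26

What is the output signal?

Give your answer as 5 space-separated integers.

Answer: 0 5 6 6 9

Derivation:
Input: [5, 1, 0, -3, 5]
Stage 1 (ABS): |5|=5, |1|=1, |0|=0, |-3|=3, |5|=5 -> [5, 1, 0, 3, 5]
Stage 2 (DELAY): [0, 5, 1, 0, 3] = [0, 5, 1, 0, 3] -> [0, 5, 1, 0, 3]
Stage 3 (SUM): sum[0..0]=0, sum[0..1]=5, sum[0..2]=6, sum[0..3]=6, sum[0..4]=9 -> [0, 5, 6, 6, 9]
Stage 4 (CLIP -10 26): clip(0,-10,26)=0, clip(5,-10,26)=5, clip(6,-10,26)=6, clip(6,-10,26)=6, clip(9,-10,26)=9 -> [0, 5, 6, 6, 9]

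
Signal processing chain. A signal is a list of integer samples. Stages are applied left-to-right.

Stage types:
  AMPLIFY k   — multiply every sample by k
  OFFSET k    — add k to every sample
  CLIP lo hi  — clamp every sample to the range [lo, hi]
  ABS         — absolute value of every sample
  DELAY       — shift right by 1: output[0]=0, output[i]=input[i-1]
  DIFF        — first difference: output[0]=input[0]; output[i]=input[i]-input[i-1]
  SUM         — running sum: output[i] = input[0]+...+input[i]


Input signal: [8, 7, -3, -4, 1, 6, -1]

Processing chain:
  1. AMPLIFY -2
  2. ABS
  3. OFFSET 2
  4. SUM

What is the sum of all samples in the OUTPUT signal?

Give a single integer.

Input: [8, 7, -3, -4, 1, 6, -1]
Stage 1 (AMPLIFY -2): 8*-2=-16, 7*-2=-14, -3*-2=6, -4*-2=8, 1*-2=-2, 6*-2=-12, -1*-2=2 -> [-16, -14, 6, 8, -2, -12, 2]
Stage 2 (ABS): |-16|=16, |-14|=14, |6|=6, |8|=8, |-2|=2, |-12|=12, |2|=2 -> [16, 14, 6, 8, 2, 12, 2]
Stage 3 (OFFSET 2): 16+2=18, 14+2=16, 6+2=8, 8+2=10, 2+2=4, 12+2=14, 2+2=4 -> [18, 16, 8, 10, 4, 14, 4]
Stage 4 (SUM): sum[0..0]=18, sum[0..1]=34, sum[0..2]=42, sum[0..3]=52, sum[0..4]=56, sum[0..5]=70, sum[0..6]=74 -> [18, 34, 42, 52, 56, 70, 74]
Output sum: 346

Answer: 346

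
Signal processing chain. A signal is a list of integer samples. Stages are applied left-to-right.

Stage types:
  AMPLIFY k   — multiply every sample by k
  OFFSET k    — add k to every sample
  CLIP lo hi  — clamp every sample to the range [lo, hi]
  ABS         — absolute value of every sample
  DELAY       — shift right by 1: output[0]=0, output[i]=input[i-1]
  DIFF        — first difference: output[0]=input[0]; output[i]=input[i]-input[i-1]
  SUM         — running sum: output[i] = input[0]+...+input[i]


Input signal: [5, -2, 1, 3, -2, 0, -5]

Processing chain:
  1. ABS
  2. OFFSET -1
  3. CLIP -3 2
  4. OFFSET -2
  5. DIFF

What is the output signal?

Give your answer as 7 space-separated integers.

Input: [5, -2, 1, 3, -2, 0, -5]
Stage 1 (ABS): |5|=5, |-2|=2, |1|=1, |3|=3, |-2|=2, |0|=0, |-5|=5 -> [5, 2, 1, 3, 2, 0, 5]
Stage 2 (OFFSET -1): 5+-1=4, 2+-1=1, 1+-1=0, 3+-1=2, 2+-1=1, 0+-1=-1, 5+-1=4 -> [4, 1, 0, 2, 1, -1, 4]
Stage 3 (CLIP -3 2): clip(4,-3,2)=2, clip(1,-3,2)=1, clip(0,-3,2)=0, clip(2,-3,2)=2, clip(1,-3,2)=1, clip(-1,-3,2)=-1, clip(4,-3,2)=2 -> [2, 1, 0, 2, 1, -1, 2]
Stage 4 (OFFSET -2): 2+-2=0, 1+-2=-1, 0+-2=-2, 2+-2=0, 1+-2=-1, -1+-2=-3, 2+-2=0 -> [0, -1, -2, 0, -1, -3, 0]
Stage 5 (DIFF): s[0]=0, -1-0=-1, -2--1=-1, 0--2=2, -1-0=-1, -3--1=-2, 0--3=3 -> [0, -1, -1, 2, -1, -2, 3]

Answer: 0 -1 -1 2 -1 -2 3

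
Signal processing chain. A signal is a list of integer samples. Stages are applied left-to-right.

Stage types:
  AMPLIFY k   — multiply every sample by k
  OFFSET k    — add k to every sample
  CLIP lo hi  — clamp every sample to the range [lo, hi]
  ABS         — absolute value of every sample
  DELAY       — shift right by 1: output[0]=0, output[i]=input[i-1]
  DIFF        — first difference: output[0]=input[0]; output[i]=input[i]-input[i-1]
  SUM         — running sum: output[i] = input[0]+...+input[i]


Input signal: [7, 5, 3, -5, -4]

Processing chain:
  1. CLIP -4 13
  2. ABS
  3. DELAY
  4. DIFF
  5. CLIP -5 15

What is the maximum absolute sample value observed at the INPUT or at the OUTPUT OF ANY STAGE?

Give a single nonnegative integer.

Answer: 7

Derivation:
Input: [7, 5, 3, -5, -4] (max |s|=7)
Stage 1 (CLIP -4 13): clip(7,-4,13)=7, clip(5,-4,13)=5, clip(3,-4,13)=3, clip(-5,-4,13)=-4, clip(-4,-4,13)=-4 -> [7, 5, 3, -4, -4] (max |s|=7)
Stage 2 (ABS): |7|=7, |5|=5, |3|=3, |-4|=4, |-4|=4 -> [7, 5, 3, 4, 4] (max |s|=7)
Stage 3 (DELAY): [0, 7, 5, 3, 4] = [0, 7, 5, 3, 4] -> [0, 7, 5, 3, 4] (max |s|=7)
Stage 4 (DIFF): s[0]=0, 7-0=7, 5-7=-2, 3-5=-2, 4-3=1 -> [0, 7, -2, -2, 1] (max |s|=7)
Stage 5 (CLIP -5 15): clip(0,-5,15)=0, clip(7,-5,15)=7, clip(-2,-5,15)=-2, clip(-2,-5,15)=-2, clip(1,-5,15)=1 -> [0, 7, -2, -2, 1] (max |s|=7)
Overall max amplitude: 7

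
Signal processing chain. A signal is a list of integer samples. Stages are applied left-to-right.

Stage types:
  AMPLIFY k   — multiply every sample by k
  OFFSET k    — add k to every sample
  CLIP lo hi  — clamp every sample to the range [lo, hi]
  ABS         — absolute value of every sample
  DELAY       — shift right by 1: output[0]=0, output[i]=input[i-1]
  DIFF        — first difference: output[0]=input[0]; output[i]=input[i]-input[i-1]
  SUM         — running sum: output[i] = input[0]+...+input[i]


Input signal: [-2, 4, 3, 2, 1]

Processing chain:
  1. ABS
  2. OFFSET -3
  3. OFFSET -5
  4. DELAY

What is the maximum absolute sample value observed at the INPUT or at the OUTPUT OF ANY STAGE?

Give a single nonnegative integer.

Input: [-2, 4, 3, 2, 1] (max |s|=4)
Stage 1 (ABS): |-2|=2, |4|=4, |3|=3, |2|=2, |1|=1 -> [2, 4, 3, 2, 1] (max |s|=4)
Stage 2 (OFFSET -3): 2+-3=-1, 4+-3=1, 3+-3=0, 2+-3=-1, 1+-3=-2 -> [-1, 1, 0, -1, -2] (max |s|=2)
Stage 3 (OFFSET -5): -1+-5=-6, 1+-5=-4, 0+-5=-5, -1+-5=-6, -2+-5=-7 -> [-6, -4, -5, -6, -7] (max |s|=7)
Stage 4 (DELAY): [0, -6, -4, -5, -6] = [0, -6, -4, -5, -6] -> [0, -6, -4, -5, -6] (max |s|=6)
Overall max amplitude: 7

Answer: 7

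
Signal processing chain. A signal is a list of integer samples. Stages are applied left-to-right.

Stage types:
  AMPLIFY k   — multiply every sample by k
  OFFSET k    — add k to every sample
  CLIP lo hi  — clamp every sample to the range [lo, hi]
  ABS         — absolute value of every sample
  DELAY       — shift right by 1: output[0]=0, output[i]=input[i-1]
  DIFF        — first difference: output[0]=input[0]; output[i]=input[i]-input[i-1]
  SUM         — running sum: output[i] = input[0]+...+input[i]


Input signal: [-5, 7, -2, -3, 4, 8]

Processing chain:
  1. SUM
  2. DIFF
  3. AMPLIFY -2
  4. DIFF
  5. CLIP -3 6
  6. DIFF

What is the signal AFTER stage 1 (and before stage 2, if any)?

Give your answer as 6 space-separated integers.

Answer: -5 2 0 -3 1 9

Derivation:
Input: [-5, 7, -2, -3, 4, 8]
Stage 1 (SUM): sum[0..0]=-5, sum[0..1]=2, sum[0..2]=0, sum[0..3]=-3, sum[0..4]=1, sum[0..5]=9 -> [-5, 2, 0, -3, 1, 9]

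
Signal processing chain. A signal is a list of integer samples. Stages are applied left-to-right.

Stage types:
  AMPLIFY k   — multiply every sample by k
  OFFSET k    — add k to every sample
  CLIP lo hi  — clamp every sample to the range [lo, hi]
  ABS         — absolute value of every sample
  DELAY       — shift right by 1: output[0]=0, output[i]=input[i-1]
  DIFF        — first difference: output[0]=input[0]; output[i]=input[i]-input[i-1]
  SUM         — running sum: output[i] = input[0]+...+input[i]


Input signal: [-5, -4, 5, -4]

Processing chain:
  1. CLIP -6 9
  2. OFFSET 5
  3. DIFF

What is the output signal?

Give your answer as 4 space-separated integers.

Input: [-5, -4, 5, -4]
Stage 1 (CLIP -6 9): clip(-5,-6,9)=-5, clip(-4,-6,9)=-4, clip(5,-6,9)=5, clip(-4,-6,9)=-4 -> [-5, -4, 5, -4]
Stage 2 (OFFSET 5): -5+5=0, -4+5=1, 5+5=10, -4+5=1 -> [0, 1, 10, 1]
Stage 3 (DIFF): s[0]=0, 1-0=1, 10-1=9, 1-10=-9 -> [0, 1, 9, -9]

Answer: 0 1 9 -9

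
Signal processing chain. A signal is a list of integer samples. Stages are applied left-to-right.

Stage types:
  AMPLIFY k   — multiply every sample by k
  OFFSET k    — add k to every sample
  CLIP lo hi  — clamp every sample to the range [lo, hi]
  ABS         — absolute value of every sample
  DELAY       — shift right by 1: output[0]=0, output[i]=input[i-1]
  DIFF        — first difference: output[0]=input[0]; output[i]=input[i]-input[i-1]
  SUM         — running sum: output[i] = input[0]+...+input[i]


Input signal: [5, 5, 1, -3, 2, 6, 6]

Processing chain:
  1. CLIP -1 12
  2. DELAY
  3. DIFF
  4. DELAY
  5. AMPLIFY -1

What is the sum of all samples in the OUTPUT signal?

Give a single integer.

Input: [5, 5, 1, -3, 2, 6, 6]
Stage 1 (CLIP -1 12): clip(5,-1,12)=5, clip(5,-1,12)=5, clip(1,-1,12)=1, clip(-3,-1,12)=-1, clip(2,-1,12)=2, clip(6,-1,12)=6, clip(6,-1,12)=6 -> [5, 5, 1, -1, 2, 6, 6]
Stage 2 (DELAY): [0, 5, 5, 1, -1, 2, 6] = [0, 5, 5, 1, -1, 2, 6] -> [0, 5, 5, 1, -1, 2, 6]
Stage 3 (DIFF): s[0]=0, 5-0=5, 5-5=0, 1-5=-4, -1-1=-2, 2--1=3, 6-2=4 -> [0, 5, 0, -4, -2, 3, 4]
Stage 4 (DELAY): [0, 0, 5, 0, -4, -2, 3] = [0, 0, 5, 0, -4, -2, 3] -> [0, 0, 5, 0, -4, -2, 3]
Stage 5 (AMPLIFY -1): 0*-1=0, 0*-1=0, 5*-1=-5, 0*-1=0, -4*-1=4, -2*-1=2, 3*-1=-3 -> [0, 0, -5, 0, 4, 2, -3]
Output sum: -2

Answer: -2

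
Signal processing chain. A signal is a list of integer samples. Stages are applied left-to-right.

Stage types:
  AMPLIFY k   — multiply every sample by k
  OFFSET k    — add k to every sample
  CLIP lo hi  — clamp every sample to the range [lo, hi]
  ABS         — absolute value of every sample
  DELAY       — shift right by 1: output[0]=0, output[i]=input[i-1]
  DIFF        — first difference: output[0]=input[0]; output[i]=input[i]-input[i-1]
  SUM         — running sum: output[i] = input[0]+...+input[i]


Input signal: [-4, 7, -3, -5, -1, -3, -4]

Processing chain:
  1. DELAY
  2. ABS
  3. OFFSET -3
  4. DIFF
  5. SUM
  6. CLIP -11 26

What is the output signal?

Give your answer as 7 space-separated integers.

Input: [-4, 7, -3, -5, -1, -3, -4]
Stage 1 (DELAY): [0, -4, 7, -3, -5, -1, -3] = [0, -4, 7, -3, -5, -1, -3] -> [0, -4, 7, -3, -5, -1, -3]
Stage 2 (ABS): |0|=0, |-4|=4, |7|=7, |-3|=3, |-5|=5, |-1|=1, |-3|=3 -> [0, 4, 7, 3, 5, 1, 3]
Stage 3 (OFFSET -3): 0+-3=-3, 4+-3=1, 7+-3=4, 3+-3=0, 5+-3=2, 1+-3=-2, 3+-3=0 -> [-3, 1, 4, 0, 2, -2, 0]
Stage 4 (DIFF): s[0]=-3, 1--3=4, 4-1=3, 0-4=-4, 2-0=2, -2-2=-4, 0--2=2 -> [-3, 4, 3, -4, 2, -4, 2]
Stage 5 (SUM): sum[0..0]=-3, sum[0..1]=1, sum[0..2]=4, sum[0..3]=0, sum[0..4]=2, sum[0..5]=-2, sum[0..6]=0 -> [-3, 1, 4, 0, 2, -2, 0]
Stage 6 (CLIP -11 26): clip(-3,-11,26)=-3, clip(1,-11,26)=1, clip(4,-11,26)=4, clip(0,-11,26)=0, clip(2,-11,26)=2, clip(-2,-11,26)=-2, clip(0,-11,26)=0 -> [-3, 1, 4, 0, 2, -2, 0]

Answer: -3 1 4 0 2 -2 0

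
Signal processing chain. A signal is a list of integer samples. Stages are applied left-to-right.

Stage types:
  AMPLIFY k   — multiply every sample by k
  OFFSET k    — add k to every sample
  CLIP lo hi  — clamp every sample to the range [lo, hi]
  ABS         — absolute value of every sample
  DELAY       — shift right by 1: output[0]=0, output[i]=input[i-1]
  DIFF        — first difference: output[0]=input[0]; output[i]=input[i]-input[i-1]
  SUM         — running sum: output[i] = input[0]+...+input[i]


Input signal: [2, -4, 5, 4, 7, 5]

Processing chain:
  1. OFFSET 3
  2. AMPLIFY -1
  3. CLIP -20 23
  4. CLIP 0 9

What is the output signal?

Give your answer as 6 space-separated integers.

Input: [2, -4, 5, 4, 7, 5]
Stage 1 (OFFSET 3): 2+3=5, -4+3=-1, 5+3=8, 4+3=7, 7+3=10, 5+3=8 -> [5, -1, 8, 7, 10, 8]
Stage 2 (AMPLIFY -1): 5*-1=-5, -1*-1=1, 8*-1=-8, 7*-1=-7, 10*-1=-10, 8*-1=-8 -> [-5, 1, -8, -7, -10, -8]
Stage 3 (CLIP -20 23): clip(-5,-20,23)=-5, clip(1,-20,23)=1, clip(-8,-20,23)=-8, clip(-7,-20,23)=-7, clip(-10,-20,23)=-10, clip(-8,-20,23)=-8 -> [-5, 1, -8, -7, -10, -8]
Stage 4 (CLIP 0 9): clip(-5,0,9)=0, clip(1,0,9)=1, clip(-8,0,9)=0, clip(-7,0,9)=0, clip(-10,0,9)=0, clip(-8,0,9)=0 -> [0, 1, 0, 0, 0, 0]

Answer: 0 1 0 0 0 0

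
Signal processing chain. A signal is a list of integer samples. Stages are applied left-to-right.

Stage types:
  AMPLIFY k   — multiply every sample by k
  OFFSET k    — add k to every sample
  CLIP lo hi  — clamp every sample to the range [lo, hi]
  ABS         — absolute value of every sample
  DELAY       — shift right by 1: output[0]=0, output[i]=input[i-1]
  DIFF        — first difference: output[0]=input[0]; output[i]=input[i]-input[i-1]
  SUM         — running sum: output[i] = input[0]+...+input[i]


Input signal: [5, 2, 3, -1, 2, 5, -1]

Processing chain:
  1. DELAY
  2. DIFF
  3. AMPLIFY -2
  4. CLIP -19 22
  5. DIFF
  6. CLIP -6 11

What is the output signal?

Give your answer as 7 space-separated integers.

Answer: 0 -6 11 -6 10 -6 0

Derivation:
Input: [5, 2, 3, -1, 2, 5, -1]
Stage 1 (DELAY): [0, 5, 2, 3, -1, 2, 5] = [0, 5, 2, 3, -1, 2, 5] -> [0, 5, 2, 3, -1, 2, 5]
Stage 2 (DIFF): s[0]=0, 5-0=5, 2-5=-3, 3-2=1, -1-3=-4, 2--1=3, 5-2=3 -> [0, 5, -3, 1, -4, 3, 3]
Stage 3 (AMPLIFY -2): 0*-2=0, 5*-2=-10, -3*-2=6, 1*-2=-2, -4*-2=8, 3*-2=-6, 3*-2=-6 -> [0, -10, 6, -2, 8, -6, -6]
Stage 4 (CLIP -19 22): clip(0,-19,22)=0, clip(-10,-19,22)=-10, clip(6,-19,22)=6, clip(-2,-19,22)=-2, clip(8,-19,22)=8, clip(-6,-19,22)=-6, clip(-6,-19,22)=-6 -> [0, -10, 6, -2, 8, -6, -6]
Stage 5 (DIFF): s[0]=0, -10-0=-10, 6--10=16, -2-6=-8, 8--2=10, -6-8=-14, -6--6=0 -> [0, -10, 16, -8, 10, -14, 0]
Stage 6 (CLIP -6 11): clip(0,-6,11)=0, clip(-10,-6,11)=-6, clip(16,-6,11)=11, clip(-8,-6,11)=-6, clip(10,-6,11)=10, clip(-14,-6,11)=-6, clip(0,-6,11)=0 -> [0, -6, 11, -6, 10, -6, 0]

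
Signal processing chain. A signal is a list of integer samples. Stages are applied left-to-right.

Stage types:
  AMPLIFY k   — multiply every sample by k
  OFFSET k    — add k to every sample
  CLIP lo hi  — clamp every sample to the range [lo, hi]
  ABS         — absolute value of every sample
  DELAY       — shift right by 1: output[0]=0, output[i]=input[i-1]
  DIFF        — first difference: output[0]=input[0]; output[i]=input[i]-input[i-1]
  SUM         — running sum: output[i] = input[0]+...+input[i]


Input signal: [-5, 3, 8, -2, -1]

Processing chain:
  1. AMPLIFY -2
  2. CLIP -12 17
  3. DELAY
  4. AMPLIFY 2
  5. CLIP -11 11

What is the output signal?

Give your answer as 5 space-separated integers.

Input: [-5, 3, 8, -2, -1]
Stage 1 (AMPLIFY -2): -5*-2=10, 3*-2=-6, 8*-2=-16, -2*-2=4, -1*-2=2 -> [10, -6, -16, 4, 2]
Stage 2 (CLIP -12 17): clip(10,-12,17)=10, clip(-6,-12,17)=-6, clip(-16,-12,17)=-12, clip(4,-12,17)=4, clip(2,-12,17)=2 -> [10, -6, -12, 4, 2]
Stage 3 (DELAY): [0, 10, -6, -12, 4] = [0, 10, -6, -12, 4] -> [0, 10, -6, -12, 4]
Stage 4 (AMPLIFY 2): 0*2=0, 10*2=20, -6*2=-12, -12*2=-24, 4*2=8 -> [0, 20, -12, -24, 8]
Stage 5 (CLIP -11 11): clip(0,-11,11)=0, clip(20,-11,11)=11, clip(-12,-11,11)=-11, clip(-24,-11,11)=-11, clip(8,-11,11)=8 -> [0, 11, -11, -11, 8]

Answer: 0 11 -11 -11 8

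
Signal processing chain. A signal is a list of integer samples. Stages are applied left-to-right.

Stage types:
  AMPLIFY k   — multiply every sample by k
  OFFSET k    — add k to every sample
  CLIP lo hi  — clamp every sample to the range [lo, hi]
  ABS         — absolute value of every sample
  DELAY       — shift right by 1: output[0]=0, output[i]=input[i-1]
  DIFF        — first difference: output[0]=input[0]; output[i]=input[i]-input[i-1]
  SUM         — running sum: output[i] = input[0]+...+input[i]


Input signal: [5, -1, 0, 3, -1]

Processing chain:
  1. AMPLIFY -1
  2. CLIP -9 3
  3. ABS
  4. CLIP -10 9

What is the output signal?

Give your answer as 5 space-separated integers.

Answer: 5 1 0 3 1

Derivation:
Input: [5, -1, 0, 3, -1]
Stage 1 (AMPLIFY -1): 5*-1=-5, -1*-1=1, 0*-1=0, 3*-1=-3, -1*-1=1 -> [-5, 1, 0, -3, 1]
Stage 2 (CLIP -9 3): clip(-5,-9,3)=-5, clip(1,-9,3)=1, clip(0,-9,3)=0, clip(-3,-9,3)=-3, clip(1,-9,3)=1 -> [-5, 1, 0, -3, 1]
Stage 3 (ABS): |-5|=5, |1|=1, |0|=0, |-3|=3, |1|=1 -> [5, 1, 0, 3, 1]
Stage 4 (CLIP -10 9): clip(5,-10,9)=5, clip(1,-10,9)=1, clip(0,-10,9)=0, clip(3,-10,9)=3, clip(1,-10,9)=1 -> [5, 1, 0, 3, 1]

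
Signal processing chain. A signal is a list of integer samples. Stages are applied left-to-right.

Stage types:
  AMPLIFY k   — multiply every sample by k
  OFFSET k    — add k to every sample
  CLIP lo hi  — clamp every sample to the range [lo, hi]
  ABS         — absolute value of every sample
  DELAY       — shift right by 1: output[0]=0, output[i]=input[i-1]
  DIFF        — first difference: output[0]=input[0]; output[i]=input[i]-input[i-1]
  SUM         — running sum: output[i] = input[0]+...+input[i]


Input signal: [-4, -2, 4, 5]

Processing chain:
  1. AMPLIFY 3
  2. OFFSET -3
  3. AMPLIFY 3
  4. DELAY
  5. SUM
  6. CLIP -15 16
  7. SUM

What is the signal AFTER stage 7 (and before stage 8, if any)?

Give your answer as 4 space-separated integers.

Answer: 0 -15 -30 -45

Derivation:
Input: [-4, -2, 4, 5]
Stage 1 (AMPLIFY 3): -4*3=-12, -2*3=-6, 4*3=12, 5*3=15 -> [-12, -6, 12, 15]
Stage 2 (OFFSET -3): -12+-3=-15, -6+-3=-9, 12+-3=9, 15+-3=12 -> [-15, -9, 9, 12]
Stage 3 (AMPLIFY 3): -15*3=-45, -9*3=-27, 9*3=27, 12*3=36 -> [-45, -27, 27, 36]
Stage 4 (DELAY): [0, -45, -27, 27] = [0, -45, -27, 27] -> [0, -45, -27, 27]
Stage 5 (SUM): sum[0..0]=0, sum[0..1]=-45, sum[0..2]=-72, sum[0..3]=-45 -> [0, -45, -72, -45]
Stage 6 (CLIP -15 16): clip(0,-15,16)=0, clip(-45,-15,16)=-15, clip(-72,-15,16)=-15, clip(-45,-15,16)=-15 -> [0, -15, -15, -15]
Stage 7 (SUM): sum[0..0]=0, sum[0..1]=-15, sum[0..2]=-30, sum[0..3]=-45 -> [0, -15, -30, -45]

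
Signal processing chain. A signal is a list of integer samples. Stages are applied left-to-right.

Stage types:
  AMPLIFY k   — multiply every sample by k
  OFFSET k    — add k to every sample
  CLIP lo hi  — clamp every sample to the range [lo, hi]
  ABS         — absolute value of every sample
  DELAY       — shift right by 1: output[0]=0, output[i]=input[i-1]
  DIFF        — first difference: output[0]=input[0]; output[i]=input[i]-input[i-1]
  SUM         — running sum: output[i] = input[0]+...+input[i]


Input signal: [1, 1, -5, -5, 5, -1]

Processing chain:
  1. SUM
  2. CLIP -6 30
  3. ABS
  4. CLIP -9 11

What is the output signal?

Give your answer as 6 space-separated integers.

Answer: 1 2 3 6 3 4

Derivation:
Input: [1, 1, -5, -5, 5, -1]
Stage 1 (SUM): sum[0..0]=1, sum[0..1]=2, sum[0..2]=-3, sum[0..3]=-8, sum[0..4]=-3, sum[0..5]=-4 -> [1, 2, -3, -8, -3, -4]
Stage 2 (CLIP -6 30): clip(1,-6,30)=1, clip(2,-6,30)=2, clip(-3,-6,30)=-3, clip(-8,-6,30)=-6, clip(-3,-6,30)=-3, clip(-4,-6,30)=-4 -> [1, 2, -3, -6, -3, -4]
Stage 3 (ABS): |1|=1, |2|=2, |-3|=3, |-6|=6, |-3|=3, |-4|=4 -> [1, 2, 3, 6, 3, 4]
Stage 4 (CLIP -9 11): clip(1,-9,11)=1, clip(2,-9,11)=2, clip(3,-9,11)=3, clip(6,-9,11)=6, clip(3,-9,11)=3, clip(4,-9,11)=4 -> [1, 2, 3, 6, 3, 4]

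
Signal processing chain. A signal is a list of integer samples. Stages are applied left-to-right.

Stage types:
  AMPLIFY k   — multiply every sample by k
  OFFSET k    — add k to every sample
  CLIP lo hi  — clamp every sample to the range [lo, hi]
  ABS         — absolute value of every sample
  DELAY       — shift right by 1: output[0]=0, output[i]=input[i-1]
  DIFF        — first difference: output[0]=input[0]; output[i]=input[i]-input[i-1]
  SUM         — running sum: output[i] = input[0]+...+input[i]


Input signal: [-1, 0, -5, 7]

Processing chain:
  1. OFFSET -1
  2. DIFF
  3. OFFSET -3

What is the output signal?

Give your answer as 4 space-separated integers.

Answer: -5 -2 -8 9

Derivation:
Input: [-1, 0, -5, 7]
Stage 1 (OFFSET -1): -1+-1=-2, 0+-1=-1, -5+-1=-6, 7+-1=6 -> [-2, -1, -6, 6]
Stage 2 (DIFF): s[0]=-2, -1--2=1, -6--1=-5, 6--6=12 -> [-2, 1, -5, 12]
Stage 3 (OFFSET -3): -2+-3=-5, 1+-3=-2, -5+-3=-8, 12+-3=9 -> [-5, -2, -8, 9]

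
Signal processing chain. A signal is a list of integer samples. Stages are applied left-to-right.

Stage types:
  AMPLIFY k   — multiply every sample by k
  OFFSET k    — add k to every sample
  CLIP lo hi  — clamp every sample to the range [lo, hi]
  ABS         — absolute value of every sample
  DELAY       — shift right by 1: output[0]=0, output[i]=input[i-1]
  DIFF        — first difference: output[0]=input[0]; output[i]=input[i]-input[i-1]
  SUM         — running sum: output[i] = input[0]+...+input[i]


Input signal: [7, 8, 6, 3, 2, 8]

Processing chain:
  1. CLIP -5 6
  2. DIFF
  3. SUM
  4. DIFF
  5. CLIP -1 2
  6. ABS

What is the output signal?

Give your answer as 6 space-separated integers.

Answer: 2 0 0 1 1 2

Derivation:
Input: [7, 8, 6, 3, 2, 8]
Stage 1 (CLIP -5 6): clip(7,-5,6)=6, clip(8,-5,6)=6, clip(6,-5,6)=6, clip(3,-5,6)=3, clip(2,-5,6)=2, clip(8,-5,6)=6 -> [6, 6, 6, 3, 2, 6]
Stage 2 (DIFF): s[0]=6, 6-6=0, 6-6=0, 3-6=-3, 2-3=-1, 6-2=4 -> [6, 0, 0, -3, -1, 4]
Stage 3 (SUM): sum[0..0]=6, sum[0..1]=6, sum[0..2]=6, sum[0..3]=3, sum[0..4]=2, sum[0..5]=6 -> [6, 6, 6, 3, 2, 6]
Stage 4 (DIFF): s[0]=6, 6-6=0, 6-6=0, 3-6=-3, 2-3=-1, 6-2=4 -> [6, 0, 0, -3, -1, 4]
Stage 5 (CLIP -1 2): clip(6,-1,2)=2, clip(0,-1,2)=0, clip(0,-1,2)=0, clip(-3,-1,2)=-1, clip(-1,-1,2)=-1, clip(4,-1,2)=2 -> [2, 0, 0, -1, -1, 2]
Stage 6 (ABS): |2|=2, |0|=0, |0|=0, |-1|=1, |-1|=1, |2|=2 -> [2, 0, 0, 1, 1, 2]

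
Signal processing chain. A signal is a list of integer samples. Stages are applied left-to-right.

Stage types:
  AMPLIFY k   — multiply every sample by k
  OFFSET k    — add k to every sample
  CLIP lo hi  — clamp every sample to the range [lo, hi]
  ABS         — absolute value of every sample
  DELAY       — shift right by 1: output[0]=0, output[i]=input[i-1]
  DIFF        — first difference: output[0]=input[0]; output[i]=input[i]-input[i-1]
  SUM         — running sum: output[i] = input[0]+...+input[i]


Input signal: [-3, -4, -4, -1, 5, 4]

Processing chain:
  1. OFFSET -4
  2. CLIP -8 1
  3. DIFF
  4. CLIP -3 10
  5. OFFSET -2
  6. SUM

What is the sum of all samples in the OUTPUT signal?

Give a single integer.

Input: [-3, -4, -4, -1, 5, 4]
Stage 1 (OFFSET -4): -3+-4=-7, -4+-4=-8, -4+-4=-8, -1+-4=-5, 5+-4=1, 4+-4=0 -> [-7, -8, -8, -5, 1, 0]
Stage 2 (CLIP -8 1): clip(-7,-8,1)=-7, clip(-8,-8,1)=-8, clip(-8,-8,1)=-8, clip(-5,-8,1)=-5, clip(1,-8,1)=1, clip(0,-8,1)=0 -> [-7, -8, -8, -5, 1, 0]
Stage 3 (DIFF): s[0]=-7, -8--7=-1, -8--8=0, -5--8=3, 1--5=6, 0-1=-1 -> [-7, -1, 0, 3, 6, -1]
Stage 4 (CLIP -3 10): clip(-7,-3,10)=-3, clip(-1,-3,10)=-1, clip(0,-3,10)=0, clip(3,-3,10)=3, clip(6,-3,10)=6, clip(-1,-3,10)=-1 -> [-3, -1, 0, 3, 6, -1]
Stage 5 (OFFSET -2): -3+-2=-5, -1+-2=-3, 0+-2=-2, 3+-2=1, 6+-2=4, -1+-2=-3 -> [-5, -3, -2, 1, 4, -3]
Stage 6 (SUM): sum[0..0]=-5, sum[0..1]=-8, sum[0..2]=-10, sum[0..3]=-9, sum[0..4]=-5, sum[0..5]=-8 -> [-5, -8, -10, -9, -5, -8]
Output sum: -45

Answer: -45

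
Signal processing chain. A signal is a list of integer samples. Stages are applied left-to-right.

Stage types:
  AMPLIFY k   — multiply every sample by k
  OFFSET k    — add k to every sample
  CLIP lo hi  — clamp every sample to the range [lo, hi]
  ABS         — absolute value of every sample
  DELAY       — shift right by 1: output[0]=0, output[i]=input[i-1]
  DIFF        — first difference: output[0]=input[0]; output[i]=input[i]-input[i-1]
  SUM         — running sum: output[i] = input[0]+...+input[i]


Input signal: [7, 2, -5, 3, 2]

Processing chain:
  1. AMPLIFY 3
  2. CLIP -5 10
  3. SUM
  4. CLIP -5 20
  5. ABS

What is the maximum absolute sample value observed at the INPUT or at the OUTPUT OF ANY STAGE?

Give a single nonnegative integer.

Answer: 26

Derivation:
Input: [7, 2, -5, 3, 2] (max |s|=7)
Stage 1 (AMPLIFY 3): 7*3=21, 2*3=6, -5*3=-15, 3*3=9, 2*3=6 -> [21, 6, -15, 9, 6] (max |s|=21)
Stage 2 (CLIP -5 10): clip(21,-5,10)=10, clip(6,-5,10)=6, clip(-15,-5,10)=-5, clip(9,-5,10)=9, clip(6,-5,10)=6 -> [10, 6, -5, 9, 6] (max |s|=10)
Stage 3 (SUM): sum[0..0]=10, sum[0..1]=16, sum[0..2]=11, sum[0..3]=20, sum[0..4]=26 -> [10, 16, 11, 20, 26] (max |s|=26)
Stage 4 (CLIP -5 20): clip(10,-5,20)=10, clip(16,-5,20)=16, clip(11,-5,20)=11, clip(20,-5,20)=20, clip(26,-5,20)=20 -> [10, 16, 11, 20, 20] (max |s|=20)
Stage 5 (ABS): |10|=10, |16|=16, |11|=11, |20|=20, |20|=20 -> [10, 16, 11, 20, 20] (max |s|=20)
Overall max amplitude: 26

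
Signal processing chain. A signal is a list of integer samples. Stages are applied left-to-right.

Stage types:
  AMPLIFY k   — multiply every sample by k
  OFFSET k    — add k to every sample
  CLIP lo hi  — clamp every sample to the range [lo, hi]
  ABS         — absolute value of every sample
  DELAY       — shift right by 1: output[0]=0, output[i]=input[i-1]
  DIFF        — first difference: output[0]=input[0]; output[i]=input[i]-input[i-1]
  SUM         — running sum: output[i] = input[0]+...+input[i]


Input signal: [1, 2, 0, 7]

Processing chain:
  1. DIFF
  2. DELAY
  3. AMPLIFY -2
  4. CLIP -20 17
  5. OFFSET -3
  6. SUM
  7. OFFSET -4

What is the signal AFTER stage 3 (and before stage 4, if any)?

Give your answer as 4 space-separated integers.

Answer: 0 -2 -2 4

Derivation:
Input: [1, 2, 0, 7]
Stage 1 (DIFF): s[0]=1, 2-1=1, 0-2=-2, 7-0=7 -> [1, 1, -2, 7]
Stage 2 (DELAY): [0, 1, 1, -2] = [0, 1, 1, -2] -> [0, 1, 1, -2]
Stage 3 (AMPLIFY -2): 0*-2=0, 1*-2=-2, 1*-2=-2, -2*-2=4 -> [0, -2, -2, 4]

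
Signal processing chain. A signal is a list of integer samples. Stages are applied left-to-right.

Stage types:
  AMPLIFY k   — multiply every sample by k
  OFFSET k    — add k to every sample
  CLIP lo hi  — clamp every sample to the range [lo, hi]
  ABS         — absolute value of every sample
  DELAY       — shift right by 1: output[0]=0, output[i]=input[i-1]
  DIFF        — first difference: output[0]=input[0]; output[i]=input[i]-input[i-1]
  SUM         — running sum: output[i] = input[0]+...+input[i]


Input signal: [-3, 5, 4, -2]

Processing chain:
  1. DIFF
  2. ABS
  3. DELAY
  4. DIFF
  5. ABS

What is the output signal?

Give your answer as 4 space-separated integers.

Input: [-3, 5, 4, -2]
Stage 1 (DIFF): s[0]=-3, 5--3=8, 4-5=-1, -2-4=-6 -> [-3, 8, -1, -6]
Stage 2 (ABS): |-3|=3, |8|=8, |-1|=1, |-6|=6 -> [3, 8, 1, 6]
Stage 3 (DELAY): [0, 3, 8, 1] = [0, 3, 8, 1] -> [0, 3, 8, 1]
Stage 4 (DIFF): s[0]=0, 3-0=3, 8-3=5, 1-8=-7 -> [0, 3, 5, -7]
Stage 5 (ABS): |0|=0, |3|=3, |5|=5, |-7|=7 -> [0, 3, 5, 7]

Answer: 0 3 5 7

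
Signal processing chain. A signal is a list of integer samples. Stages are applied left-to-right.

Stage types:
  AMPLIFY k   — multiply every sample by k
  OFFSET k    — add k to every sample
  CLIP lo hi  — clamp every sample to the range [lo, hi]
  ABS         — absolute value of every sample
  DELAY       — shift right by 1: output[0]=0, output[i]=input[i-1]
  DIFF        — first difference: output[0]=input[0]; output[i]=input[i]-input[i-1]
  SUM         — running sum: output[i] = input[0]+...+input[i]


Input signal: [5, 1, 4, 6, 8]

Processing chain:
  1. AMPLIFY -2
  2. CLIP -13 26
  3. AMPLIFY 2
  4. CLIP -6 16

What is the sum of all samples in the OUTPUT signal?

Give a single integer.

Answer: -28

Derivation:
Input: [5, 1, 4, 6, 8]
Stage 1 (AMPLIFY -2): 5*-2=-10, 1*-2=-2, 4*-2=-8, 6*-2=-12, 8*-2=-16 -> [-10, -2, -8, -12, -16]
Stage 2 (CLIP -13 26): clip(-10,-13,26)=-10, clip(-2,-13,26)=-2, clip(-8,-13,26)=-8, clip(-12,-13,26)=-12, clip(-16,-13,26)=-13 -> [-10, -2, -8, -12, -13]
Stage 3 (AMPLIFY 2): -10*2=-20, -2*2=-4, -8*2=-16, -12*2=-24, -13*2=-26 -> [-20, -4, -16, -24, -26]
Stage 4 (CLIP -6 16): clip(-20,-6,16)=-6, clip(-4,-6,16)=-4, clip(-16,-6,16)=-6, clip(-24,-6,16)=-6, clip(-26,-6,16)=-6 -> [-6, -4, -6, -6, -6]
Output sum: -28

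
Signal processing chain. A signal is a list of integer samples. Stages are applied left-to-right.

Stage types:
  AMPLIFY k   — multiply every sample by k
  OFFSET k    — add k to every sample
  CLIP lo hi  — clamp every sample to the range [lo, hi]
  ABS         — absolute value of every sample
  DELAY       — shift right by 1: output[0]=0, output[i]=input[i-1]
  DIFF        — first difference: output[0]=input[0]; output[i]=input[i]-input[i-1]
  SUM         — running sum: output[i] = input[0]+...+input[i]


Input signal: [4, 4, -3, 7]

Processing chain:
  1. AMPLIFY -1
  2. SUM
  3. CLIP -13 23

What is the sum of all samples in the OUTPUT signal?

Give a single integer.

Answer: -29

Derivation:
Input: [4, 4, -3, 7]
Stage 1 (AMPLIFY -1): 4*-1=-4, 4*-1=-4, -3*-1=3, 7*-1=-7 -> [-4, -4, 3, -7]
Stage 2 (SUM): sum[0..0]=-4, sum[0..1]=-8, sum[0..2]=-5, sum[0..3]=-12 -> [-4, -8, -5, -12]
Stage 3 (CLIP -13 23): clip(-4,-13,23)=-4, clip(-8,-13,23)=-8, clip(-5,-13,23)=-5, clip(-12,-13,23)=-12 -> [-4, -8, -5, -12]
Output sum: -29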